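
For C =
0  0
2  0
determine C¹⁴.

C is strictly triangular, hence nilpotent: C² = 0, so C¹⁴ = 0.

[[0, 0], [0, 0]]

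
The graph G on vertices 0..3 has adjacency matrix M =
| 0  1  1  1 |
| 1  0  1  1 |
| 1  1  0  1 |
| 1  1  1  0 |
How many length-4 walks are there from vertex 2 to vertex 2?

The number of length-4 walks from vertex 2 to vertex 2 is entry (2,2) of M⁴, where M is the adjacency matrix.
M² = [[3, 2, 2, 2], [2, 3, 2, 2], [2, 2, 3, 2], [2, 2, 2, 3]]
M³ = [[6, 7, 7, 7], [7, 6, 7, 7], [7, 7, 6, 7], [7, 7, 7, 6]]
M⁴ = [[21, 20, 20, 20], [20, 21, 20, 20], [20, 20, 21, 20], [20, 20, 20, 21]]

21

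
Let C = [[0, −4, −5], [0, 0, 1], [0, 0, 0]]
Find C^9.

C is strictly triangular, hence nilpotent: C^3 = 0, so C^9 = 0.

[[0, 0, 0], [0, 0, 0], [0, 0, 0]]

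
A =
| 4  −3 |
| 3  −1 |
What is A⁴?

[[−32, 9], [−9, −17]]

A² = [[7, −9], [9, −8]]
A³ = [[1, −12], [12, −19]]
A⁴ = [[−32, 9], [−9, −17]]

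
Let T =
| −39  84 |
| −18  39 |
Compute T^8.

[[6561, 0], [0, 6561]]

tr T = 0 and det T = −9, so the characteristic polynomial is λ² − (0)λ + (−9) with roots 3 and −3.
Eigenvectors give P = [[−2, 7], [−1, 3]] with P⁻¹ = [[3, −7], [1, −2]], and T = P·diag(3, −3)·P⁻¹.
Then T^8 = P·diag(6561, 6561)·P⁻¹ = [[−13122, 45927], [−6561, 19683]] · [[3, −7], [1, −2]] = [[6561, 0], [0, 6561]].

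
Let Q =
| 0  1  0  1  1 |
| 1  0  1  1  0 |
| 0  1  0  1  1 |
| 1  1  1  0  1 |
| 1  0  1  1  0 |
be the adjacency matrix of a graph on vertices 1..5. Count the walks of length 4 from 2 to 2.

24

The number of length-4 walks from vertex 2 to vertex 2 is entry (2,2) of Q⁴, where Q is the adjacency matrix.
Q² = [[3, 1, 3, 2, 1], [1, 3, 1, 2, 3], [3, 1, 3, 2, 1], [2, 2, 2, 4, 2], [1, 3, 1, 2, 3]]
Q³ = [[4, 8, 4, 8, 8], [8, 4, 8, 8, 4], [4, 8, 4, 8, 8], [8, 8, 8, 8, 8], [8, 4, 8, 8, 4]]
Q⁴ = [[24, 16, 24, 24, 16], [16, 24, 16, 24, 24], [24, 16, 24, 24, 16], [24, 24, 24, 32, 24], [16, 24, 16, 24, 24]]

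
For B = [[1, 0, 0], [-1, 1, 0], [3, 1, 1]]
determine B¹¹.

[[1, 0, 0], [-11, 1, 0], [-22, 11, 1]]

B = I + N where N = [[0, 0, 0], [-1, 0, 0], [3, 1, 0]] is strictly lower-triangular, so N³ = 0.
(I + N)¹¹ = I + 11·N + 55·N² = [[1, 0, 0], [-11, 1, 0], [-22, 11, 1]].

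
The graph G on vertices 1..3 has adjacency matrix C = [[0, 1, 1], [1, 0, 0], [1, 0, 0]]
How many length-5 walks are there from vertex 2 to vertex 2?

0

The number of length-5 walks from vertex 2 to vertex 2 is entry (2,2) of C⁵, where C is the adjacency matrix.
C² = [[2, 0, 0], [0, 1, 1], [0, 1, 1]]
C³ = [[0, 2, 2], [2, 0, 0], [2, 0, 0]]
C⁴ = [[4, 0, 0], [0, 2, 2], [0, 2, 2]]
C⁵ = [[0, 4, 4], [4, 0, 0], [4, 0, 0]]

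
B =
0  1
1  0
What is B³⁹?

[[0, 1], [1, 0]]

B² = I (check: tr B = 0 and det B = -1), so B³⁹ = B since 39 is odd.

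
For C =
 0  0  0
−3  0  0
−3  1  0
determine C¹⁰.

C is strictly triangular, hence nilpotent: C³ = 0, so C¹⁰ = 0.

[[0, 0, 0], [0, 0, 0], [0, 0, 0]]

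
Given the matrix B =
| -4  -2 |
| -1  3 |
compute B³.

B² = [[18, 2], [1, 11]]
B³ = [[-74, -30], [-15, 31]]

[[-74, -30], [-15, 31]]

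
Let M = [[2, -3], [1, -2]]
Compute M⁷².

M² = I (check: tr M = 0 and det M = -1), so M⁷² = I since 72 is even.

[[1, 0], [0, 1]]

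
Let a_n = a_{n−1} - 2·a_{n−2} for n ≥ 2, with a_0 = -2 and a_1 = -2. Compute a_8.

With companion matrix B = [[1, -2], [1, 0]], [a_n, a_{n−1}]ᵀ = B·[a_{n−1}, a_{n−2}]ᵀ, so [a_8, a_7]ᵀ = B⁷·[a_1, a_0]ᵀ.
B⁷ = [[-3, -14], [7, -10]], giving [a_8, a_7]ᵀ = [[34], [6]].

34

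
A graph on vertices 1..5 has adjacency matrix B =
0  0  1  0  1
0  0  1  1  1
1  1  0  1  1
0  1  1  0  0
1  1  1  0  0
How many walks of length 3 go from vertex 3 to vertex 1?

The number of length-3 walks from vertex 3 to vertex 1 is entry (3,1) of B³, where B is the adjacency matrix.
B² = [[2, 2, 1, 1, 1], [2, 3, 2, 1, 1], [1, 2, 4, 1, 2], [1, 1, 1, 2, 2], [1, 1, 2, 2, 3]]
B³ = [[2, 3, 6, 3, 5], [3, 4, 7, 5, 7], [6, 7, 6, 6, 7], [3, 5, 6, 2, 3], [5, 7, 7, 3, 4]]

6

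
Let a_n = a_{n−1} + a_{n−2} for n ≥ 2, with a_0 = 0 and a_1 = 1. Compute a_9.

With companion matrix C = [[1, 1], [1, 0]], [a_n, a_{n−1}]ᵀ = C·[a_{n−1}, a_{n−2}]ᵀ, so [a_9, a_8]ᵀ = C⁸·[a_1, a_0]ᵀ.
C⁸ = [[34, 21], [21, 13]], giving [a_9, a_8]ᵀ = [[34], [21]].

34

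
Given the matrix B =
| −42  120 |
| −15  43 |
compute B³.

tr B = 1 and det B = −6, so the characteristic polynomial is λ² − (1)λ + (−6) with roots −2 and 3.
Eigenvectors give P = [[3, −8], [1, −3]] with P⁻¹ = [[3, −8], [1, −3]], and B = P·diag(−2, 3)·P⁻¹.
Then B³ = P·diag(−8, 27)·P⁻¹ = [[−24, −216], [−8, −81]] · [[3, −8], [1, −3]] = [[−288, 840], [−105, 307]].

[[−288, 840], [−105, 307]]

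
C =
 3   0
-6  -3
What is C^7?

tr C = 0 and det C = -9, so the characteristic polynomial is λ² − (0)λ + (-9) with roots -3 and 3.
Eigenvectors give P = [[0, -1], [1, 1]] with P⁻¹ = [[1, 1], [-1, 0]], and C = P·diag(-3, 3)·P⁻¹.
Then C^7 = P·diag(-2187, 2187)·P⁻¹ = [[0, -2187], [-2187, 2187]] · [[1, 1], [-1, 0]] = [[2187, 0], [-4374, -2187]].

[[2187, 0], [-4374, -2187]]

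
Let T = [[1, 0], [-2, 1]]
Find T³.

[[1, 0], [-6, 1]]

T = I + N where N = [[0, 0], [-2, 0]] is strictly lower-triangular, so N² = 0.
(I + N)³ = I + 3·N = [[1, 0], [-6, 1]].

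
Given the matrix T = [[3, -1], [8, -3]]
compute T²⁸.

T² = I (check: tr T = 0 and det T = -1), so T²⁸ = I since 28 is even.

[[1, 0], [0, 1]]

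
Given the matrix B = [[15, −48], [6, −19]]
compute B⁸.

[[−52479, 157440], [−19680, 59041]]

tr B = −4 and det B = 3, so the characteristic polynomial is λ² − (−4)λ + (3) with roots −1 and −3.
Eigenvectors give P = [[−3, −8], [−1, −3]] with P⁻¹ = [[−3, 8], [1, −3]], and B = P·diag(−1, −3)·P⁻¹.
Then B⁸ = P·diag(1, 6561)·P⁻¹ = [[−3, −52488], [−1, −19683]] · [[−3, 8], [1, −3]] = [[−52479, 157440], [−19680, 59041]].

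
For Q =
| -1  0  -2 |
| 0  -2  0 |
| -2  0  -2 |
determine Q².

[[5, 0, 6], [0, 4, 0], [6, 0, 8]]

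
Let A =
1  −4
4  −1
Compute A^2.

[[−15, 0], [0, −15]]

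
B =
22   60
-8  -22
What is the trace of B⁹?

tr B = 0 and det B = -4, so the characteristic polynomial is λ² − (0)λ + (-4) with roots 2 and -2.
Eigenvectors give P = [[-3, -5], [1, 2]] with P⁻¹ = [[-2, -5], [1, 3]], and B = P·diag(2, -2)·P⁻¹.
Then B⁹ = P·diag(512, -512)·P⁻¹ = [[-1536, 2560], [512, -1024]] · [[-2, -5], [1, 3]] = [[5632, 15360], [-2048, -5632]].

0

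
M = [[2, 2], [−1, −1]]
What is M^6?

[[2, 2], [−1, −1]]

M² = M (a projection; rank 1, trace 1), so M^6 = M.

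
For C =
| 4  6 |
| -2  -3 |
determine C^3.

[[4, 6], [-2, -3]]

C² = C (a projection; rank 1, trace 1), so C^3 = C.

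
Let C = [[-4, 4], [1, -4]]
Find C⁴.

[[656, -1280], [-320, 656]]

C² = [[20, -32], [-8, 20]]
C³ = [[-112, 208], [52, -112]]
C⁴ = [[656, -1280], [-320, 656]]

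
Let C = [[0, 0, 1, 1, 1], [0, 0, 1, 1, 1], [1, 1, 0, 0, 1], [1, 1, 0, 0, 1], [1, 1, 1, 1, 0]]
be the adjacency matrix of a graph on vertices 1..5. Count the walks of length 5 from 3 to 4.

The number of length-5 walks from vertex 3 to vertex 4 is entry (3,4) of C⁵, where C is the adjacency matrix.
C² = [[3, 3, 1, 1, 2], [3, 3, 1, 1, 2], [1, 1, 3, 3, 2], [1, 1, 3, 3, 2], [2, 2, 2, 2, 4]]
C³ = [[4, 4, 8, 8, 8], [4, 4, 8, 8, 8], [8, 8, 4, 4, 8], [8, 8, 4, 4, 8], [8, 8, 8, 8, 8]]
C⁴ = [[24, 24, 16, 16, 24], [24, 24, 16, 16, 24], [16, 16, 24, 24, 24], [16, 16, 24, 24, 24], [24, 24, 24, 24, 32]]
C⁵ = [[56, 56, 72, 72, 80], [56, 56, 72, 72, 80], [72, 72, 56, 56, 80], [72, 72, 56, 56, 80], [80, 80, 80, 80, 96]]

56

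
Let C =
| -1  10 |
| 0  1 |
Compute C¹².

C² = I (check: tr C = 0 and det C = -1), so C¹² = I since 12 is even.

[[1, 0], [0, 1]]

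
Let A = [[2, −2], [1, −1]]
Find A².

A² = A (a projection; rank 1, trace 1), so A² = A.

[[2, −2], [1, −1]]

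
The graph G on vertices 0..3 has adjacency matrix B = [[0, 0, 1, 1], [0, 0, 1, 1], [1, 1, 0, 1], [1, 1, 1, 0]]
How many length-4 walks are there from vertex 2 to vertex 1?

9

The number of length-4 walks from vertex 2 to vertex 1 is entry (2,1) of B⁴, where B is the adjacency matrix.
B² = [[2, 2, 1, 1], [2, 2, 1, 1], [1, 1, 3, 2], [1, 1, 2, 3]]
B³ = [[2, 2, 5, 5], [2, 2, 5, 5], [5, 5, 4, 5], [5, 5, 5, 4]]
B⁴ = [[10, 10, 9, 9], [10, 10, 9, 9], [9, 9, 15, 14], [9, 9, 14, 15]]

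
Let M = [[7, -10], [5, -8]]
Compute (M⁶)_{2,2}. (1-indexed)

tr M = -1 and det M = -6, so the characteristic polynomial is λ² − (-1)λ + (-6) with roots -3 and 2.
Eigenvectors give P = [[1, -2], [1, -1]] with P⁻¹ = [[-1, 2], [-1, 1]], and M = P·diag(-3, 2)·P⁻¹.
Then M⁶ = P·diag(729, 64)·P⁻¹ = [[729, -128], [729, -64]] · [[-1, 2], [-1, 1]] = [[-601, 1330], [-665, 1394]].

1394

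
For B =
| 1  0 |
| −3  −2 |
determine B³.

[[1, 0], [−9, −8]]

tr B = −1 and det B = −2, so the characteristic polynomial is λ² − (−1)λ + (−2) with roots −2 and 1.
Eigenvectors give P = [[0, −1], [1, 1]] with P⁻¹ = [[1, 1], [−1, 0]], and B = P·diag(−2, 1)·P⁻¹.
Then B³ = P·diag(−8, 1)·P⁻¹ = [[0, −1], [−8, 1]] · [[1, 1], [−1, 0]] = [[1, 0], [−9, −8]].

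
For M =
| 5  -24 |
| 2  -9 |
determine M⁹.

tr M = -4 and det M = 3, so the characteristic polynomial is λ² − (-4)λ + (3) with roots -1 and -3.
Eigenvectors give P = [[-4, 3], [-1, 1]] with P⁻¹ = [[-1, 3], [-1, 4]], and M = P·diag(-1, -3)·P⁻¹.
Then M⁹ = P·diag(-1, -19683)·P⁻¹ = [[4, -59049], [1, -19683]] · [[-1, 3], [-1, 4]] = [[59045, -236184], [19682, -78729]].

[[59045, -236184], [19682, -78729]]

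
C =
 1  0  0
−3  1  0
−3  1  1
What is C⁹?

C = I + N where N = [[0, 0, 0], [−3, 0, 0], [−3, 1, 0]] is strictly lower-triangular, so N³ = 0.
(I + N)⁹ = I + 9·N + 36·N² = [[1, 0, 0], [−27, 1, 0], [−135, 9, 1]].

[[1, 0, 0], [−27, 1, 0], [−135, 9, 1]]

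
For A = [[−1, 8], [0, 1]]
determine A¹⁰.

[[1, 0], [0, 1]]

A² = I (check: tr A = 0 and det A = −1), so A¹⁰ = I since 10 is even.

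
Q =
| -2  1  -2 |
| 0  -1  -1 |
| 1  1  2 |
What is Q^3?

[[-5, 6, -1], [1, -2, 0], [1, -1, 0]]

Q^2 = [[2, -5, -1], [-1, 0, -1], [0, 2, 1]]
Q^3 = [[-5, 6, -1], [1, -2, 0], [1, -1, 0]]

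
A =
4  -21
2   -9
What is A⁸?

[[-37574, 132405], [-12610, 44391]]

tr A = -5 and det A = 6, so the characteristic polynomial is λ² − (-5)λ + (6) with roots -3 and -2.
Eigenvectors give P = [[3, 7], [1, 2]] with P⁻¹ = [[-2, 7], [1, -3]], and A = P·diag(-3, -2)·P⁻¹.
Then A⁸ = P·diag(6561, 256)·P⁻¹ = [[19683, 1792], [6561, 512]] · [[-2, 7], [1, -3]] = [[-37574, 132405], [-12610, 44391]].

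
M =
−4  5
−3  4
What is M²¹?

M² = I (check: tr M = 0 and det M = −1), so M²¹ = M since 21 is odd.

[[−4, 5], [−3, 4]]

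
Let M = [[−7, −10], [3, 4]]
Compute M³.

[[−43, −70], [21, 34]]

tr M = −3 and det M = 2, so the characteristic polynomial is λ² − (−3)λ + (2) with roots −2 and −1.
Eigenvectors give P = [[2, −5], [−1, 3]] with P⁻¹ = [[3, 5], [1, 2]], and M = P·diag(−2, −1)·P⁻¹.
Then M³ = P·diag(−8, −1)·P⁻¹ = [[−16, 5], [8, −3]] · [[3, 5], [1, 2]] = [[−43, −70], [21, 34]].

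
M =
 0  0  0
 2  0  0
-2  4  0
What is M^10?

M is strictly triangular, hence nilpotent: M^3 = 0, so M^10 = 0.

[[0, 0, 0], [0, 0, 0], [0, 0, 0]]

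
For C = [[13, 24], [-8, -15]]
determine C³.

tr C = -2 and det C = -3, so the characteristic polynomial is λ² − (-2)λ + (-3) with roots -3 and 1.
Eigenvectors give P = [[-3, -2], [2, 1]] with P⁻¹ = [[1, 2], [-2, -3]], and C = P·diag(-3, 1)·P⁻¹.
Then C³ = P·diag(-27, 1)·P⁻¹ = [[81, -2], [-54, 1]] · [[1, 2], [-2, -3]] = [[85, 168], [-56, -111]].

[[85, 168], [-56, -111]]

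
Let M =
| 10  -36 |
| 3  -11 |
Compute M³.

[[28, -108], [9, -35]]

tr M = -1 and det M = -2, so the characteristic polynomial is λ² − (-1)λ + (-2) with roots 1 and -2.
Eigenvectors give P = [[-4, 3], [-1, 1]] with P⁻¹ = [[-1, 3], [-1, 4]], and M = P·diag(1, -2)·P⁻¹.
Then M³ = P·diag(1, -8)·P⁻¹ = [[-4, -24], [-1, -8]] · [[-1, 3], [-1, 4]] = [[28, -108], [9, -35]].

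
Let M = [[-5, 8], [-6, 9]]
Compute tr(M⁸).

6562

tr M = 4 and det M = 3, so the characteristic polynomial is λ² − (4)λ + (3) with roots 1 and 3.
Eigenvectors give P = [[4, 1], [3, 1]] with P⁻¹ = [[1, -1], [-3, 4]], and M = P·diag(1, 3)·P⁻¹.
Then M⁸ = P·diag(1, 6561)·P⁻¹ = [[4, 6561], [3, 6561]] · [[1, -1], [-3, 4]] = [[-19679, 26240], [-19680, 26241]].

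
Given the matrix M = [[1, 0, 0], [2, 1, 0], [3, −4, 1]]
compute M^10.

M = I + N where N = [[0, 0, 0], [2, 0, 0], [3, −4, 0]] is strictly lower-triangular, so N^3 = 0.
(I + N)^10 = I + 10·N + 45·N^2 = [[1, 0, 0], [20, 1, 0], [−330, −40, 1]].

[[1, 0, 0], [20, 1, 0], [−330, −40, 1]]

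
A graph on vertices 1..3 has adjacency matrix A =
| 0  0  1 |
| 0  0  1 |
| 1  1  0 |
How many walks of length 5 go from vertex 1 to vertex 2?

0

The number of length-5 walks from vertex 1 to vertex 2 is entry (1,2) of A^5, where A is the adjacency matrix.
A^2 = [[1, 1, 0], [1, 1, 0], [0, 0, 2]]
A^3 = [[0, 0, 2], [0, 0, 2], [2, 2, 0]]
A^4 = [[2, 2, 0], [2, 2, 0], [0, 0, 4]]
A^5 = [[0, 0, 4], [0, 0, 4], [4, 4, 0]]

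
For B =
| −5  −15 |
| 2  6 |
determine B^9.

B² = B (a projection; rank 1, trace 1), so B^9 = B.

[[−5, −15], [2, 6]]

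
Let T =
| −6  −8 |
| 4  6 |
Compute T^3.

tr T = 0 and det T = −4, so the characteristic polynomial is λ² − (0)λ + (−4) with roots 2 and −2.
Eigenvectors give P = [[−1, −2], [1, 1]] with P⁻¹ = [[1, 2], [−1, −1]], and T = P·diag(2, −2)·P⁻¹.
Then T^3 = P·diag(8, −8)·P⁻¹ = [[−8, 16], [8, −8]] · [[1, 2], [−1, −1]] = [[−24, −32], [16, 24]].

[[−24, −32], [16, 24]]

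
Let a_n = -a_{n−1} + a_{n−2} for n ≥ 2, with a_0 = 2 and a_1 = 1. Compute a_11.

-21

With companion matrix T = [[-1, 1], [1, 0]], [a_n, a_{n−1}]ᵀ = T·[a_{n−1}, a_{n−2}]ᵀ, so [a_11, a_10]ᵀ = T^10·[a_1, a_0]ᵀ.
T^10 = [[89, -55], [-55, 34]], giving [a_11, a_10]ᵀ = [[-21], [13]].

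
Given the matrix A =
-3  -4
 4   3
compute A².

[[-7, 0], [0, -7]]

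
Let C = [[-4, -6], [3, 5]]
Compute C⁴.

tr C = 1 and det C = -2, so the characteristic polynomial is λ² − (1)λ + (-2) with roots 2 and -1.
Eigenvectors give P = [[-1, -2], [1, 1]] with P⁻¹ = [[1, 2], [-1, -1]], and C = P·diag(2, -1)·P⁻¹.
Then C⁴ = P·diag(16, 1)·P⁻¹ = [[-16, -2], [16, 1]] · [[1, 2], [-1, -1]] = [[-14, -30], [15, 31]].

[[-14, -30], [15, 31]]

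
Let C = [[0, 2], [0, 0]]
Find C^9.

[[0, 0], [0, 0]]

C is strictly triangular, hence nilpotent: C^2 = 0, so C^9 = 0.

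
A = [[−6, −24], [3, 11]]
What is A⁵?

[[−1656, −5064], [633, 1931]]

tr A = 5 and det A = 6, so the characteristic polynomial is λ² − (5)λ + (6) with roots 3 and 2.
Eigenvectors give P = [[8, −3], [−3, 1]] with P⁻¹ = [[−1, −3], [−3, −8]], and A = P·diag(3, 2)·P⁻¹.
Then A⁵ = P·diag(243, 32)·P⁻¹ = [[1944, −96], [−729, 32]] · [[−1, −3], [−3, −8]] = [[−1656, −5064], [633, 1931]].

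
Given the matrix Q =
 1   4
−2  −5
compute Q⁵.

tr Q = −4 and det Q = 3, so the characteristic polynomial is λ² − (−4)λ + (3) with roots −1 and −3.
Eigenvectors give P = [[−2, −1], [1, 1]] with P⁻¹ = [[−1, −1], [1, 2]], and Q = P·diag(−1, −3)·P⁻¹.
Then Q⁵ = P·diag(−1, −243)·P⁻¹ = [[2, 243], [−1, −243]] · [[−1, −1], [1, 2]] = [[241, 484], [−242, −485]].

[[241, 484], [−242, −485]]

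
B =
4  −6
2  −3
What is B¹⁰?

[[4, −6], [2, −3]]

B² = B (a projection; rank 1, trace 1), so B¹⁰ = B.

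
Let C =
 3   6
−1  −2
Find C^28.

[[3, 6], [−1, −2]]

C² = C (a projection; rank 1, trace 1), so C^28 = C.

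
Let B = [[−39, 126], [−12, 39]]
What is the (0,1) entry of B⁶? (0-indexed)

0

tr B = 0 and det B = −9, so the characteristic polynomial is λ² − (0)λ + (−9) with roots 3 and −3.
Eigenvectors give P = [[3, −7], [1, −2]] with P⁻¹ = [[−2, 7], [−1, 3]], and B = P·diag(3, −3)·P⁻¹.
Then B⁶ = P·diag(729, 729)·P⁻¹ = [[2187, −5103], [729, −1458]] · [[−2, 7], [−1, 3]] = [[729, 0], [0, 729]].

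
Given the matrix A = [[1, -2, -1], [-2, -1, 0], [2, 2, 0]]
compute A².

[[3, -2, -1], [0, 5, 2], [-2, -6, -2]]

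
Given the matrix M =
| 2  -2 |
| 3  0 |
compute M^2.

[[-2, -4], [6, -6]]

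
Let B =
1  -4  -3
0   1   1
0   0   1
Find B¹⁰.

[[1, -40, -210], [0, 1, 10], [0, 0, 1]]

B = I + N where N = [[0, -4, -3], [0, 0, 1], [0, 0, 0]] is strictly upper-triangular, so N³ = 0.
(I + N)¹⁰ = I + 10·N + 45·N² = [[1, -40, -210], [0, 1, 10], [0, 0, 1]].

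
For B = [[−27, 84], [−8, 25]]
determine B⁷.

tr B = −2 and det B = −3, so the characteristic polynomial is λ² − (−2)λ + (−3) with roots 1 and −3.
Eigenvectors give P = [[3, 7], [1, 2]] with P⁻¹ = [[−2, 7], [1, −3]], and B = P·diag(1, −3)·P⁻¹.
Then B⁷ = P·diag(1, −2187)·P⁻¹ = [[3, −15309], [1, −4374]] · [[−2, 7], [1, −3]] = [[−15315, 45948], [−4376, 13129]].

[[−15315, 45948], [−4376, 13129]]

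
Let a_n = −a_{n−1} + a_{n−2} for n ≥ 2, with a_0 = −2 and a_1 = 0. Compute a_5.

With companion matrix A = [[−1, 1], [1, 0]], [a_n, a_{n−1}]ᵀ = A·[a_{n−1}, a_{n−2}]ᵀ, so [a_5, a_4]ᵀ = A⁴·[a_1, a_0]ᵀ.
A⁴ = [[5, −3], [−3, 2]], giving [a_5, a_4]ᵀ = [[6], [−4]].

6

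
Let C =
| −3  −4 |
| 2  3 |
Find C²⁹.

[[−3, −4], [2, 3]]

C² = I (check: tr C = 0 and det C = −1), so C²⁹ = C since 29 is odd.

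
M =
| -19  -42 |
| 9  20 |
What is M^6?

tr M = 1 and det M = -2, so the characteristic polynomial is λ² − (1)λ + (-2) with roots 2 and -1.
Eigenvectors give P = [[2, -7], [-1, 3]] with P⁻¹ = [[-3, -7], [-1, -2]], and M = P·diag(2, -1)·P⁻¹.
Then M^6 = P·diag(64, 1)·P⁻¹ = [[128, -7], [-64, 3]] · [[-3, -7], [-1, -2]] = [[-377, -882], [189, 442]].

[[-377, -882], [189, 442]]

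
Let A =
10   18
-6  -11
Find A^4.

tr A = -1 and det A = -2, so the characteristic polynomial is λ² − (-1)λ + (-2) with roots 1 and -2.
Eigenvectors give P = [[-2, -3], [1, 2]] with P⁻¹ = [[-2, -3], [1, 2]], and A = P·diag(1, -2)·P⁻¹.
Then A^4 = P·diag(1, 16)·P⁻¹ = [[-2, -48], [1, 32]] · [[-2, -3], [1, 2]] = [[-44, -90], [30, 61]].

[[-44, -90], [30, 61]]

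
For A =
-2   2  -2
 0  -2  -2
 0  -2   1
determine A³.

A² = [[4, -4, -2], [0, 8, 2], [0, 2, 5]]
A³ = [[-8, 20, -2], [0, -20, -14], [0, -14, 1]]

[[-8, 20, -2], [0, -20, -14], [0, -14, 1]]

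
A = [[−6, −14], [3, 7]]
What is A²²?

A² = A (a projection; rank 1, trace 1), so A²² = A.

[[−6, −14], [3, 7]]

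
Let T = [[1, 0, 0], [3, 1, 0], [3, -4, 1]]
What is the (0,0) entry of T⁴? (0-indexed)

1

T = I + N where N = [[0, 0, 0], [3, 0, 0], [3, -4, 0]] is strictly lower-triangular, so N³ = 0.
(I + N)⁴ = I + 4·N + 6·N² = [[1, 0, 0], [12, 1, 0], [-60, -16, 1]].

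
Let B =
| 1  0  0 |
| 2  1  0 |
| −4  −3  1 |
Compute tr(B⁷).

3

B = I + N where N = [[0, 0, 0], [2, 0, 0], [−4, −3, 0]] is strictly lower-triangular, so N³ = 0.
(I + N)⁷ = I + 7·N + 21·N² = [[1, 0, 0], [14, 1, 0], [−154, −21, 1]].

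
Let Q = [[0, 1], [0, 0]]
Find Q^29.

Q is strictly triangular, hence nilpotent: Q^2 = 0, so Q^29 = 0.

[[0, 0], [0, 0]]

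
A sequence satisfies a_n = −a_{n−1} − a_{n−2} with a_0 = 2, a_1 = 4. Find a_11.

−6

With companion matrix Q = [[−1, −1], [1, 0]], [a_n, a_{n−1}]ᵀ = Q·[a_{n−1}, a_{n−2}]ᵀ, so [a_11, a_10]ᵀ = Q^10·[a_1, a_0]ᵀ.
Q^10 = [[−1, −1], [1, 0]], giving [a_11, a_10]ᵀ = [[−6], [4]].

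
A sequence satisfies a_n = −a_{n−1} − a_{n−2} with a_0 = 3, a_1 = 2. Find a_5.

With companion matrix B = [[−1, −1], [1, 0]], [a_n, a_{n−1}]ᵀ = B·[a_{n−1}, a_{n−2}]ᵀ, so [a_5, a_4]ᵀ = B⁴·[a_1, a_0]ᵀ.
B⁴ = [[−1, −1], [1, 0]], giving [a_5, a_4]ᵀ = [[−5], [2]].

−5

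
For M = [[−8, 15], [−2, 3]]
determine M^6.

[[4054, −9975], [1330, −3261]]

tr M = −5 and det M = 6, so the characteristic polynomial is λ² − (−5)λ + (6) with roots −3 and −2.
Eigenvectors give P = [[3, −5], [1, −2]] with P⁻¹ = [[2, −5], [1, −3]], and M = P·diag(−3, −2)·P⁻¹.
Then M^6 = P·diag(729, 64)·P⁻¹ = [[2187, −320], [729, −128]] · [[2, −5], [1, −3]] = [[4054, −9975], [1330, −3261]].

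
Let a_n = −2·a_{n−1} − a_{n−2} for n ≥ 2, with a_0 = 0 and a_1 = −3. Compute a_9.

With companion matrix C = [[−2, −1], [1, 0]], [a_n, a_{n−1}]ᵀ = C·[a_{n−1}, a_{n−2}]ᵀ, so [a_9, a_8]ᵀ = C⁸·[a_1, a_0]ᵀ.
C⁸ = [[9, 8], [−8, −7]], giving [a_9, a_8]ᵀ = [[−27], [24]].

−27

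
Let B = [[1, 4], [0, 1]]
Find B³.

B = I + N where N = [[0, 4], [0, 0]] is strictly upper-triangular, so N² = 0.
(I + N)³ = I + 3·N = [[1, 12], [0, 1]].

[[1, 12], [0, 1]]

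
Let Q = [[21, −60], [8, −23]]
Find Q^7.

tr Q = −2 and det Q = −3, so the characteristic polynomial is λ² − (−2)λ + (−3) with roots 1 and −3.
Eigenvectors give P = [[3, −5], [1, −2]] with P⁻¹ = [[2, −5], [1, −3]], and Q = P·diag(1, −3)·P⁻¹.
Then Q^7 = P·diag(1, −2187)·P⁻¹ = [[3, 10935], [1, 4374]] · [[2, −5], [1, −3]] = [[10941, −32820], [4376, −13127]].

[[10941, −32820], [4376, −13127]]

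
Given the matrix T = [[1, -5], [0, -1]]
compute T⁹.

T² = I (check: tr T = 0 and det T = -1), so T⁹ = T since 9 is odd.

[[1, -5], [0, -1]]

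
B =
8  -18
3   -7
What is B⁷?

tr B = 1 and det B = -2, so the characteristic polynomial is λ² − (1)λ + (-2) with roots 2 and -1.
Eigenvectors give P = [[3, 2], [1, 1]] with P⁻¹ = [[1, -2], [-1, 3]], and B = P·diag(2, -1)·P⁻¹.
Then B⁷ = P·diag(128, -1)·P⁻¹ = [[384, -2], [128, -1]] · [[1, -2], [-1, 3]] = [[386, -774], [129, -259]].

[[386, -774], [129, -259]]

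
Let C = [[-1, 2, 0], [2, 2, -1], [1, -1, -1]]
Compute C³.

C² = [[5, 2, -2], [1, 9, -1], [-4, 1, 2]]
C³ = [[-3, 16, 0], [16, 21, -8], [8, -8, -3]]

[[-3, 16, 0], [16, 21, -8], [8, -8, -3]]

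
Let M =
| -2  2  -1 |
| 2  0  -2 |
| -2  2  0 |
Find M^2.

[[10, -6, -2], [0, 0, -2], [8, -4, -2]]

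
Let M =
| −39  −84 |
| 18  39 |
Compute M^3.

[[−351, −756], [162, 351]]

tr M = 0 and det M = −9, so the characteristic polynomial is λ² − (0)λ + (−9) with roots −3 and 3.
Eigenvectors give P = [[7, −2], [−3, 1]] with P⁻¹ = [[1, 2], [3, 7]], and M = P·diag(−3, 3)·P⁻¹.
Then M^3 = P·diag(−27, 27)·P⁻¹ = [[−189, −54], [81, 27]] · [[1, 2], [3, 7]] = [[−351, −756], [162, 351]].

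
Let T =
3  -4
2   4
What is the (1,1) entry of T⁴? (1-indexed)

T² = [[1, -28], [14, 8]]
T³ = [[-53, -116], [58, -24]]
T⁴ = [[-391, -252], [126, -328]]

-391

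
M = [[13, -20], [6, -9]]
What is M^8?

tr M = 4 and det M = 3, so the characteristic polynomial is λ² − (4)λ + (3) with roots 3 and 1.
Eigenvectors give P = [[-2, -5], [-1, -3]] with P⁻¹ = [[-3, 5], [1, -2]], and M = P·diag(3, 1)·P⁻¹.
Then M^8 = P·diag(6561, 1)·P⁻¹ = [[-13122, -5], [-6561, -3]] · [[-3, 5], [1, -2]] = [[39361, -65600], [19680, -32799]].

[[39361, -65600], [19680, -32799]]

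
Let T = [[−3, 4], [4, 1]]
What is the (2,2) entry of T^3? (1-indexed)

T^2 = [[25, −8], [−8, 17]]
T^3 = [[−107, 92], [92, −15]]

−15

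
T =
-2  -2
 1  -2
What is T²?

[[2, 8], [-4, 2]]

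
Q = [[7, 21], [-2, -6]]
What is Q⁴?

Q² = Q (a projection; rank 1, trace 1), so Q⁴ = Q.

[[7, 21], [-2, -6]]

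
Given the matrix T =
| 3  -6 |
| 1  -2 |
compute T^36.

[[3, -6], [1, -2]]

T² = T (a projection; rank 1, trace 1), so T^36 = T.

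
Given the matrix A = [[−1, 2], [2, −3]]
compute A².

[[5, −8], [−8, 13]]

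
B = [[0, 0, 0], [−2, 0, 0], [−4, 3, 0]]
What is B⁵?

B is strictly triangular, hence nilpotent: B³ = 0, so B⁵ = 0.

[[0, 0, 0], [0, 0, 0], [0, 0, 0]]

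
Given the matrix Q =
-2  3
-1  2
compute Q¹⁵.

Q² = I (check: tr Q = 0 and det Q = -1), so Q¹⁵ = Q since 15 is odd.

[[-2, 3], [-1, 2]]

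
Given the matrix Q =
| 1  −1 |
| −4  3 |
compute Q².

[[5, −4], [−16, 13]]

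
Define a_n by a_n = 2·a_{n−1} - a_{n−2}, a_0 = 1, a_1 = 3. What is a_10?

21

With companion matrix Q = [[2, -1], [1, 0]], [a_n, a_{n−1}]ᵀ = Q·[a_{n−1}, a_{n−2}]ᵀ, so [a_10, a_9]ᵀ = Q⁹·[a_1, a_0]ᵀ.
Q⁹ = [[10, -9], [9, -8]], giving [a_10, a_9]ᵀ = [[21], [19]].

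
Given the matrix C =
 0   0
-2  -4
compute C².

[[0, 0], [8, 16]]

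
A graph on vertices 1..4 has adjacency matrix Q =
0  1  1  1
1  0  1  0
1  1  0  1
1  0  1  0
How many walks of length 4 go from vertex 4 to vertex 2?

The number of length-4 walks from vertex 4 to vertex 2 is entry (4,2) of Q^4, where Q is the adjacency matrix.
Q^2 = [[3, 1, 2, 1], [1, 2, 1, 2], [2, 1, 3, 1], [1, 2, 1, 2]]
Q^3 = [[4, 5, 5, 5], [5, 2, 5, 2], [5, 5, 4, 5], [5, 2, 5, 2]]
Q^4 = [[15, 9, 14, 9], [9, 10, 9, 10], [14, 9, 15, 9], [9, 10, 9, 10]]

10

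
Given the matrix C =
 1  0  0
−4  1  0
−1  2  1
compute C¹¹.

C = I + N where N = [[0, 0, 0], [−4, 0, 0], [−1, 2, 0]] is strictly lower-triangular, so N³ = 0.
(I + N)¹¹ = I + 11·N + 55·N² = [[1, 0, 0], [−44, 1, 0], [−451, 22, 1]].

[[1, 0, 0], [−44, 1, 0], [−451, 22, 1]]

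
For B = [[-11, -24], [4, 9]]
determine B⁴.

[[241, 480], [-80, -159]]

tr B = -2 and det B = -3, so the characteristic polynomial is λ² − (-2)λ + (-3) with roots 1 and -3.
Eigenvectors give P = [[2, -3], [-1, 1]] with P⁻¹ = [[-1, -3], [-1, -2]], and B = P·diag(1, -3)·P⁻¹.
Then B⁴ = P·diag(1, 81)·P⁻¹ = [[2, -243], [-1, 81]] · [[-1, -3], [-1, -2]] = [[241, 480], [-80, -159]].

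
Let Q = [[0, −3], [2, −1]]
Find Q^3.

[[6, 15], [−10, 11]]

Q^2 = [[−6, 3], [−2, −5]]
Q^3 = [[6, 15], [−10, 11]]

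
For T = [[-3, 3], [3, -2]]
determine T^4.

[[549, -465], [-465, 394]]

T^2 = [[18, -15], [-15, 13]]
T^3 = [[-99, 84], [84, -71]]
T^4 = [[549, -465], [-465, 394]]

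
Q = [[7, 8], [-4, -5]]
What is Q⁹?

tr Q = 2 and det Q = -3, so the characteristic polynomial is λ² − (2)λ + (-3) with roots -1 and 3.
Eigenvectors give P = [[-1, -2], [1, 1]] with P⁻¹ = [[1, 2], [-1, -1]], and Q = P·diag(-1, 3)·P⁻¹.
Then Q⁹ = P·diag(-1, 19683)·P⁻¹ = [[1, -39366], [-1, 19683]] · [[1, 2], [-1, -1]] = [[39367, 39368], [-19684, -19685]].

[[39367, 39368], [-19684, -19685]]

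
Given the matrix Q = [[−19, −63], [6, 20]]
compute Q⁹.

[[−3079, −10773], [1026, 3590]]

tr Q = 1 and det Q = −2, so the characteristic polynomial is λ² − (1)λ + (−2) with roots −1 and 2.
Eigenvectors give P = [[−7, 3], [2, −1]] with P⁻¹ = [[−1, −3], [−2, −7]], and Q = P·diag(−1, 2)·P⁻¹.
Then Q⁹ = P·diag(−1, 512)·P⁻¹ = [[7, 1536], [−2, −512]] · [[−1, −3], [−2, −7]] = [[−3079, −10773], [1026, 3590]].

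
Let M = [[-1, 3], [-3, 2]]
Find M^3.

M^2 = [[-8, 3], [-3, -5]]
M^3 = [[-1, -18], [18, -19]]

[[-1, -18], [18, -19]]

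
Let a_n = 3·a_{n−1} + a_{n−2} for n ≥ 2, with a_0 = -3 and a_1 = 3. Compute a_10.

89601

With companion matrix A = [[3, 1], [1, 0]], [a_n, a_{n−1}]ᵀ = A·[a_{n−1}, a_{n−2}]ᵀ, so [a_10, a_9]ᵀ = A⁹·[a_1, a_0]ᵀ.
A⁹ = [[42837, 12970], [12970, 3927]], giving [a_10, a_9]ᵀ = [[89601], [27129]].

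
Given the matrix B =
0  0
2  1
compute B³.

[[0, 0], [2, 1]]

B² = [[0, 0], [2, 1]]
B³ = [[0, 0], [2, 1]]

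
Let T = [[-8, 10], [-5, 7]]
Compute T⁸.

[[12866, -12610], [6305, -6049]]

tr T = -1 and det T = -6, so the characteristic polynomial is λ² − (-1)λ + (-6) with roots 2 and -3.
Eigenvectors give P = [[1, 2], [1, 1]] with P⁻¹ = [[-1, 2], [1, -1]], and T = P·diag(2, -3)·P⁻¹.
Then T⁸ = P·diag(256, 6561)·P⁻¹ = [[256, 13122], [256, 6561]] · [[-1, 2], [1, -1]] = [[12866, -12610], [6305, -6049]].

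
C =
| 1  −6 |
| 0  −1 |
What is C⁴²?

[[1, 0], [0, 1]]

C² = I (check: tr C = 0 and det C = −1), so C⁴² = I since 42 is even.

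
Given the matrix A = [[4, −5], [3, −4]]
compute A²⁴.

A² = I (check: tr A = 0 and det A = −1), so A²⁴ = I since 24 is even.

[[1, 0], [0, 1]]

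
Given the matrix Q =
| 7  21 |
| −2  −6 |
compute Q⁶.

[[7, 21], [−2, −6]]

Q² = Q (a projection; rank 1, trace 1), so Q⁶ = Q.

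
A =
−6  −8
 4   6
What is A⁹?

[[−1536, −2048], [1024, 1536]]

tr A = 0 and det A = −4, so the characteristic polynomial is λ² − (0)λ + (−4) with roots −2 and 2.
Eigenvectors give P = [[−2, −1], [1, 1]] with P⁻¹ = [[−1, −1], [1, 2]], and A = P·diag(−2, 2)·P⁻¹.
Then A⁹ = P·diag(−512, 512)·P⁻¹ = [[1024, −512], [−512, 512]] · [[−1, −1], [1, 2]] = [[−1536, −2048], [1024, 1536]].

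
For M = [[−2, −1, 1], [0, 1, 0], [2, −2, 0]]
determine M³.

M² = [[6, −1, −2], [0, 1, 0], [−4, −4, 2]]
M³ = [[−16, −3, 6], [0, 1, 0], [12, −4, −4]]

[[−16, −3, 6], [0, 1, 0], [12, −4, −4]]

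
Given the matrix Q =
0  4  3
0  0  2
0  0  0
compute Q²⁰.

Q is strictly triangular, hence nilpotent: Q³ = 0, so Q²⁰ = 0.

[[0, 0, 0], [0, 0, 0], [0, 0, 0]]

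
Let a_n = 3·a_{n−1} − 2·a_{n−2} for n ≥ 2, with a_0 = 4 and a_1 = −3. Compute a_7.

−885

With companion matrix T = [[3, −2], [1, 0]], [a_n, a_{n−1}]ᵀ = T·[a_{n−1}, a_{n−2}]ᵀ, so [a_7, a_6]ᵀ = T⁶·[a_1, a_0]ᵀ.
T⁶ = [[127, −126], [63, −62]], giving [a_7, a_6]ᵀ = [[−885], [−437]].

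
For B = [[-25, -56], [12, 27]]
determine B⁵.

[[-1465, -3416], [732, 1707]]

tr B = 2 and det B = -3, so the characteristic polynomial is λ² − (2)λ + (-3) with roots -1 and 3.
Eigenvectors give P = [[7, -2], [-3, 1]] with P⁻¹ = [[1, 2], [3, 7]], and B = P·diag(-1, 3)·P⁻¹.
Then B⁵ = P·diag(-1, 243)·P⁻¹ = [[-7, -486], [3, 243]] · [[1, 2], [3, 7]] = [[-1465, -3416], [732, 1707]].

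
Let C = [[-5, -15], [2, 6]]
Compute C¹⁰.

C² = C (a projection; rank 1, trace 1), so C¹⁰ = C.

[[-5, -15], [2, 6]]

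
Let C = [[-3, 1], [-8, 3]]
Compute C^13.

C² = I (check: tr C = 0 and det C = -1), so C^13 = C since 13 is odd.

[[-3, 1], [-8, 3]]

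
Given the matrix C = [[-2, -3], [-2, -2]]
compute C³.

C² = [[10, 12], [8, 10]]
C³ = [[-44, -54], [-36, -44]]

[[-44, -54], [-36, -44]]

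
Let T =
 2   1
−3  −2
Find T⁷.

[[2, 1], [−3, −2]]

T² = I (check: tr T = 0 and det T = −1), so T⁷ = T since 7 is odd.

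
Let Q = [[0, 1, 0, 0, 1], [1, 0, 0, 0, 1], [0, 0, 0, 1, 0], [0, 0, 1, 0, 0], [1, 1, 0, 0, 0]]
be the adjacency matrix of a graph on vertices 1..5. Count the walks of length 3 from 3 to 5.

The number of length-3 walks from vertex 3 to vertex 5 is entry (3,5) of Q^3, where Q is the adjacency matrix.
Q^2 = [[2, 1, 0, 0, 1], [1, 2, 0, 0, 1], [0, 0, 1, 0, 0], [0, 0, 0, 1, 0], [1, 1, 0, 0, 2]]
Q^3 = [[2, 3, 0, 0, 3], [3, 2, 0, 0, 3], [0, 0, 0, 1, 0], [0, 0, 1, 0, 0], [3, 3, 0, 0, 2]]

0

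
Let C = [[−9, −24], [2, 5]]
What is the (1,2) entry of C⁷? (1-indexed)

tr C = −4 and det C = 3, so the characteristic polynomial is λ² − (−4)λ + (3) with roots −1 and −3.
Eigenvectors give P = [[−3, 4], [1, −1]] with P⁻¹ = [[1, 4], [1, 3]], and C = P·diag(−1, −3)·P⁻¹.
Then C⁷ = P·diag(−1, −2187)·P⁻¹ = [[3, −8748], [−1, 2187]] · [[1, 4], [1, 3]] = [[−8745, −26232], [2186, 6557]].

−26232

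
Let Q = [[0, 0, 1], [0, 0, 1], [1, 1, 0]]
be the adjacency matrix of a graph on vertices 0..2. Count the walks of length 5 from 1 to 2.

The number of length-5 walks from vertex 1 to vertex 2 is entry (1,2) of Q⁵, where Q is the adjacency matrix.
Q² = [[1, 1, 0], [1, 1, 0], [0, 0, 2]]
Q³ = [[0, 0, 2], [0, 0, 2], [2, 2, 0]]
Q⁴ = [[2, 2, 0], [2, 2, 0], [0, 0, 4]]
Q⁵ = [[0, 0, 4], [0, 0, 4], [4, 4, 0]]

4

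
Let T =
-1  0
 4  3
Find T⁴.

T² = [[1, 0], [8, 9]]
T³ = [[-1, 0], [28, 27]]
T⁴ = [[1, 0], [80, 81]]

[[1, 0], [80, 81]]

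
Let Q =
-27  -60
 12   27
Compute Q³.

tr Q = 0 and det Q = -9, so the characteristic polynomial is λ² − (0)λ + (-9) with roots -3 and 3.
Eigenvectors give P = [[-5, 2], [2, -1]] with P⁻¹ = [[-1, -2], [-2, -5]], and Q = P·diag(-3, 3)·P⁻¹.
Then Q³ = P·diag(-27, 27)·P⁻¹ = [[135, 54], [-54, -27]] · [[-1, -2], [-2, -5]] = [[-243, -540], [108, 243]].

[[-243, -540], [108, 243]]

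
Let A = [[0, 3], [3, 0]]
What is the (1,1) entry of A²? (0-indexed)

9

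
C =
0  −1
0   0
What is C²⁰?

[[0, 0], [0, 0]]

C is strictly triangular, hence nilpotent: C² = 0, so C²⁰ = 0.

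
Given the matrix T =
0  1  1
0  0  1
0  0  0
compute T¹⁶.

[[0, 0, 0], [0, 0, 0], [0, 0, 0]]

T is strictly triangular, hence nilpotent: T³ = 0, so T¹⁶ = 0.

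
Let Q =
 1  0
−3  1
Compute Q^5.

Q = I + N where N = [[0, 0], [−3, 0]] is strictly lower-triangular, so N^2 = 0.
(I + N)^5 = I + 5·N = [[1, 0], [−15, 1]].

[[1, 0], [−15, 1]]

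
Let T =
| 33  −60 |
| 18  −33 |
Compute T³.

tr T = 0 and det T = −9, so the characteristic polynomial is λ² − (0)λ + (−9) with roots −3 and 3.
Eigenvectors give P = [[5, 2], [3, 1]] with P⁻¹ = [[−1, 2], [3, −5]], and T = P·diag(−3, 3)·P⁻¹.
Then T³ = P·diag(−27, 27)·P⁻¹ = [[−135, 54], [−81, 27]] · [[−1, 2], [3, −5]] = [[297, −540], [162, −297]].

[[297, −540], [162, −297]]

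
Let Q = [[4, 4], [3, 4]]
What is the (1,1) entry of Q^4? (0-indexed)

Q^2 = [[28, 32], [24, 28]]
Q^3 = [[208, 240], [180, 208]]
Q^4 = [[1552, 1792], [1344, 1552]]

1552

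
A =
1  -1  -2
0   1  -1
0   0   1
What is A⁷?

[[1, -7, 7], [0, 1, -7], [0, 0, 1]]

A = I + N where N = [[0, -1, -2], [0, 0, -1], [0, 0, 0]] is strictly upper-triangular, so N³ = 0.
(I + N)⁷ = I + 7·N + 21·N² = [[1, -7, 7], [0, 1, -7], [0, 0, 1]].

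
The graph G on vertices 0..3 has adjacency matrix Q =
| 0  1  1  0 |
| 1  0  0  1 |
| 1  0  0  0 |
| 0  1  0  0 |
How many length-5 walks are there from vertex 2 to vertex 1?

The number of length-5 walks from vertex 2 to vertex 1 is entry (2,1) of Q⁵, where Q is the adjacency matrix.
Q² = [[2, 0, 0, 1], [0, 2, 1, 0], [0, 1, 1, 0], [1, 0, 0, 1]]
Q³ = [[0, 3, 2, 0], [3, 0, 0, 2], [2, 0, 0, 1], [0, 2, 1, 0]]
Q⁴ = [[5, 0, 0, 3], [0, 5, 3, 0], [0, 3, 2, 0], [3, 0, 0, 2]]
Q⁵ = [[0, 8, 5, 0], [8, 0, 0, 5], [5, 0, 0, 3], [0, 5, 3, 0]]

0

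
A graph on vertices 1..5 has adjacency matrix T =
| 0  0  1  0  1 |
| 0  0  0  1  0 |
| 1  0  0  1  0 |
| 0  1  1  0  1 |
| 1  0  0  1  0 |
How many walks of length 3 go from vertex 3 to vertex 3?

0

The number of length-3 walks from vertex 3 to vertex 3 is entry (3,3) of T^3, where T is the adjacency matrix.
T^2 = [[2, 0, 0, 2, 0], [0, 1, 1, 0, 1], [0, 1, 2, 0, 2], [2, 0, 0, 3, 0], [0, 1, 2, 0, 2]]
T^3 = [[0, 2, 4, 0, 4], [2, 0, 0, 3, 0], [4, 0, 0, 5, 0], [0, 3, 5, 0, 5], [4, 0, 0, 5, 0]]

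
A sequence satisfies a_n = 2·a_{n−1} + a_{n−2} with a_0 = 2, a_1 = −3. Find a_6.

With companion matrix Q = [[2, 1], [1, 0]], [a_n, a_{n−1}]ᵀ = Q·[a_{n−1}, a_{n−2}]ᵀ, so [a_6, a_5]ᵀ = Q^5·[a_1, a_0]ᵀ.
Q^5 = [[70, 29], [29, 12]], giving [a_6, a_5]ᵀ = [[−152], [−63]].

−152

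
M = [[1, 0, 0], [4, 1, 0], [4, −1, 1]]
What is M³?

M = I + N where N = [[0, 0, 0], [4, 0, 0], [4, −1, 0]] is strictly lower-triangular, so N³ = 0.
(I + N)³ = I + 3·N + 3·N² = [[1, 0, 0], [12, 1, 0], [0, −3, 1]].

[[1, 0, 0], [12, 1, 0], [0, −3, 1]]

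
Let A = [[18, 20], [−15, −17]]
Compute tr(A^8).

tr A = 1 and det A = −6, so the characteristic polynomial is λ² − (1)λ + (−6) with roots 3 and −2.
Eigenvectors give P = [[4, −1], [−3, 1]] with P⁻¹ = [[1, 1], [3, 4]], and A = P·diag(3, −2)·P⁻¹.
Then A^8 = P·diag(6561, 256)·P⁻¹ = [[26244, −256], [−19683, 256]] · [[1, 1], [3, 4]] = [[25476, 25220], [−18915, −18659]].

6817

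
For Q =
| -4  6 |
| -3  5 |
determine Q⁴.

tr Q = 1 and det Q = -2, so the characteristic polynomial is λ² − (1)λ + (-2) with roots -1 and 2.
Eigenvectors give P = [[-2, 1], [-1, 1]] with P⁻¹ = [[-1, 1], [-1, 2]], and Q = P·diag(-1, 2)·P⁻¹.
Then Q⁴ = P·diag(1, 16)·P⁻¹ = [[-2, 16], [-1, 16]] · [[-1, 1], [-1, 2]] = [[-14, 30], [-15, 31]].

[[-14, 30], [-15, 31]]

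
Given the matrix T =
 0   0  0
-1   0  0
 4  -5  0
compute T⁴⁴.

T is strictly triangular, hence nilpotent: T³ = 0, so T⁴⁴ = 0.

[[0, 0, 0], [0, 0, 0], [0, 0, 0]]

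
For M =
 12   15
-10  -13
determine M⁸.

[[-12354, -18915], [12610, 19171]]

tr M = -1 and det M = -6, so the characteristic polynomial is λ² − (-1)λ + (-6) with roots -3 and 2.
Eigenvectors give P = [[-1, 3], [1, -2]] with P⁻¹ = [[2, 3], [1, 1]], and M = P·diag(-3, 2)·P⁻¹.
Then M⁸ = P·diag(6561, 256)·P⁻¹ = [[-6561, 768], [6561, -512]] · [[2, 3], [1, 1]] = [[-12354, -18915], [12610, 19171]].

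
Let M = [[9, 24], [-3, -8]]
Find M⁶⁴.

[[9, 24], [-3, -8]]

M² = M (a projection; rank 1, trace 1), so M⁶⁴ = M.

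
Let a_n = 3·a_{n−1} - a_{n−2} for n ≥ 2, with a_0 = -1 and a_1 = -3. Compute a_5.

With companion matrix A = [[3, -1], [1, 0]], [a_n, a_{n−1}]ᵀ = A·[a_{n−1}, a_{n−2}]ᵀ, so [a_5, a_4]ᵀ = A⁴·[a_1, a_0]ᵀ.
A⁴ = [[55, -21], [21, -8]], giving [a_5, a_4]ᵀ = [[-144], [-55]].

-144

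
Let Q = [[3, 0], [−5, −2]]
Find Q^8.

[[6561, 0], [−6305, 256]]

tr Q = 1 and det Q = −6, so the characteristic polynomial is λ² − (1)λ + (−6) with roots −2 and 3.
Eigenvectors give P = [[0, −1], [1, 1]] with P⁻¹ = [[1, 1], [−1, 0]], and Q = P·diag(−2, 3)·P⁻¹.
Then Q^8 = P·diag(256, 6561)·P⁻¹ = [[0, −6561], [256, 6561]] · [[1, 1], [−1, 0]] = [[6561, 0], [−6305, 256]].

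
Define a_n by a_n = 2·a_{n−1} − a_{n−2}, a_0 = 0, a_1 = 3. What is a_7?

21

With companion matrix C = [[2, −1], [1, 0]], [a_n, a_{n−1}]ᵀ = C·[a_{n−1}, a_{n−2}]ᵀ, so [a_7, a_6]ᵀ = C⁶·[a_1, a_0]ᵀ.
C⁶ = [[7, −6], [6, −5]], giving [a_7, a_6]ᵀ = [[21], [18]].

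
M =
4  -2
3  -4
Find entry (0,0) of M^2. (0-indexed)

10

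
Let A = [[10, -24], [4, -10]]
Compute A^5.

tr A = 0 and det A = -4, so the characteristic polynomial is λ² − (0)λ + (-4) with roots -2 and 2.
Eigenvectors give P = [[2, 3], [1, 1]] with P⁻¹ = [[-1, 3], [1, -2]], and A = P·diag(-2, 2)·P⁻¹.
Then A^5 = P·diag(-32, 32)·P⁻¹ = [[-64, 96], [-32, 32]] · [[-1, 3], [1, -2]] = [[160, -384], [64, -160]].

[[160, -384], [64, -160]]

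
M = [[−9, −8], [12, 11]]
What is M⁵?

tr M = 2 and det M = −3, so the characteristic polynomial is λ² − (2)λ + (−3) with roots −1 and 3.
Eigenvectors give P = [[1, 2], [−1, −3]] with P⁻¹ = [[3, 2], [−1, −1]], and M = P·diag(−1, 3)·P⁻¹.
Then M⁵ = P·diag(−1, 243)·P⁻¹ = [[−1, 486], [1, −729]] · [[3, 2], [−1, −1]] = [[−489, −488], [732, 731]].

[[−489, −488], [732, 731]]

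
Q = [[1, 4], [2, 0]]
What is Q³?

[[17, 36], [18, 8]]

Q² = [[9, 4], [2, 8]]
Q³ = [[17, 36], [18, 8]]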